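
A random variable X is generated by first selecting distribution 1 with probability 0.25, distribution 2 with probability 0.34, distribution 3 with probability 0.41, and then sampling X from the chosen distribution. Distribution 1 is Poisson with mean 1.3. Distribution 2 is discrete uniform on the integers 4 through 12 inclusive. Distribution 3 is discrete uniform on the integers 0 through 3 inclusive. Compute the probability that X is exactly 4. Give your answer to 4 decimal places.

Conditional on each component, P(X = 4): 1: 0.0324324; 2: 0.111111; 3: 0.
By total probability, P(X = 4) = 0.25·0.0324324 + 0.34·0.111111 + 0.41·0 = 0.0458859.

0.0459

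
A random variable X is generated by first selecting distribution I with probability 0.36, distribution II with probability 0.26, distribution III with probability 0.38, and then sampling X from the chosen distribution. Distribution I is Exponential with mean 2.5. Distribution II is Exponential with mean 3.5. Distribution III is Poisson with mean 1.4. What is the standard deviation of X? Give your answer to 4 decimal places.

Per component, I: μ=2.5, E[X²]=12.5; II: μ=3.5, E[X²]=24.5; III: μ=1.4, E[X²]=3.36.
E[X] = 0.36·2.5 + 0.26·3.5 + 0.38·1.4 = 2.342.
E[X²] = 0.36·12.5 + 0.26·24.5 + 0.38·3.36 = 12.1468.
Var(X) = E[X²] − (E[X])² = 12.1468 − 5.48496 = 6.66184.
SD(X) = √6.66184 = 2.58105.

2.5811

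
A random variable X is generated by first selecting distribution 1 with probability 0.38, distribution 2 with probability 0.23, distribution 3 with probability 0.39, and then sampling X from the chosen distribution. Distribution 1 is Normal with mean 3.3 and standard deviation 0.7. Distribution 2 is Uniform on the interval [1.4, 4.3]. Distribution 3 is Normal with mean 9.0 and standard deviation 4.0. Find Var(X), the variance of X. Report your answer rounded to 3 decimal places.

Per component, 1: μ=3.3, E[X²]=11.38; 2: μ=2.85, E[X²]=8.82333; 3: μ=9, E[X²]=97.
E[X] = 0.38·3.3 + 0.23·2.85 + 0.39·9 = 5.4195.
E[X²] = 0.38·11.38 + 0.23·8.82333 + 0.39·97 = 44.1838.
Var(X) = E[X²] − (E[X])² = 44.1838 − 29.371 = 14.8128.

14.813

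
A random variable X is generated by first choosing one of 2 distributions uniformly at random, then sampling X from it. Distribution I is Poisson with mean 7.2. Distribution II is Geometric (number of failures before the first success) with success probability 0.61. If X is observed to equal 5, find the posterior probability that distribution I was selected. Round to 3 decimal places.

0.956

Likelihoods P(X=5 | ·): I: 0.120382; II: 0.00550368.
Posterior ∝ prior × likelihood. Numerator for I: 0.5·0.120382 = 0.0601909.
Normalizing constant: 0.5·0.120382 + 0.5·0.00550368 = 0.0629428.
P(I | observation) = 0.0601909 / 0.0629428 = 0.95628.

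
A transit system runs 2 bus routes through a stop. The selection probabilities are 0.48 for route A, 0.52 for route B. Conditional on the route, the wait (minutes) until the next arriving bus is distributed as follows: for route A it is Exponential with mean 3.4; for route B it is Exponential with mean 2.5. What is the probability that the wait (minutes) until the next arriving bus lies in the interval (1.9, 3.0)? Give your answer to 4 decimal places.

0.1624

Conditional on each route, P(1.9 < X < 3.0): A: 0.158073; B: 0.166472.
By total probability, P(1.9 < X < 3.0) = 0.48·0.158073 + 0.52·0.166472 = 0.162441.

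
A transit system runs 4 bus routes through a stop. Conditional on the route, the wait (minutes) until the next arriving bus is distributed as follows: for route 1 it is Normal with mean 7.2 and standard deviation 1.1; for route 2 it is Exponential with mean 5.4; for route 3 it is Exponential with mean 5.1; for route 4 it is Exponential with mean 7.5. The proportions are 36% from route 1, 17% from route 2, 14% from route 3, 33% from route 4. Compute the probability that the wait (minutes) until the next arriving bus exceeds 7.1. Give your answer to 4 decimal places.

0.4015

Conditional on each route, P(X > 7.1): 1: 0.536218; 2: 0.268524; 3: 0.248539; 4: 0.388032.
By total probability, P(X > 7.1) = 0.36·0.536218 + 0.17·0.268524 + 0.14·0.248539 + 0.33·0.388032 = 0.401533.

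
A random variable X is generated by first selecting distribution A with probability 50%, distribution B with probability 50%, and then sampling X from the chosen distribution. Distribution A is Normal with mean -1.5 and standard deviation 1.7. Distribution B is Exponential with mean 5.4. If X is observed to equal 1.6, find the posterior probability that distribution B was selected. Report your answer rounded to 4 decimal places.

0.7557

Likelihoods f(1.6 | ·): A: 0.0445031; B: 0.137698.
Posterior ∝ prior × likelihood. Numerator for B: 0.5·0.137698 = 0.0688488.
Normalizing constant: 0.5·0.0445031 + 0.5·0.137698 = 0.0911004.
P(B | observation) = 0.0688488 / 0.0911004 = 0.755747.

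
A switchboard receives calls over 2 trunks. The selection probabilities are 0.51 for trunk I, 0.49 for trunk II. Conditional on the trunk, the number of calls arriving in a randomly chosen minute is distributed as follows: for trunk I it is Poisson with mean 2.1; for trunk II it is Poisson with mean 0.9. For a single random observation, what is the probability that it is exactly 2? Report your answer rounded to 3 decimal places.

Conditional on each trunk, P(X = 2): I: 0.270016; II: 0.164661.
By total probability, P(X = 2) = 0.51·0.270016 + 0.49·0.164661 = 0.218392.

0.218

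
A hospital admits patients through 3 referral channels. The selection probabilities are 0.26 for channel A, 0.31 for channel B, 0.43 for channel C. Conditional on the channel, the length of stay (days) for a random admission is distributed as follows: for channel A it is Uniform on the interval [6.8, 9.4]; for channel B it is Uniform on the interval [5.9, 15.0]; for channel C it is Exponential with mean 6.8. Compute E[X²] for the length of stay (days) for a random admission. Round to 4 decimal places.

For each component E[X²] = Var + (mean)², giving A: 66.1733; B: 116.103; C: 92.48.
Overall E[X²] = 0.26·66.1733 + 0.31·116.103 + 0.43·92.48 = 92.9635.

92.9635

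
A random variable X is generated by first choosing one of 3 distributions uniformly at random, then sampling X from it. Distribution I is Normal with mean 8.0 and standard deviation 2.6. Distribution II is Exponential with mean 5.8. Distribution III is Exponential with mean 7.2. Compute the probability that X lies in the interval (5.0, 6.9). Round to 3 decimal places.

0.149

Conditional on each component, P(5.0 < X < 6.9): I: 0.211838; II: 0.117961; III: 0.11582.
By total probability, P(5.0 < X < 6.9) = 0.333333·0.211838 + 0.333333·0.117961 + 0.333333·0.11582 = 0.14854.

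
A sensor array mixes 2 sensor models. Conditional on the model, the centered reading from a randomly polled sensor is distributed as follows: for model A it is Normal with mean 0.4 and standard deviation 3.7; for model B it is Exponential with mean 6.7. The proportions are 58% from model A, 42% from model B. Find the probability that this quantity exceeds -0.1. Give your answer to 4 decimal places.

0.7412

Conditional on each model, P(X > -0.1): A: 0.553747; B: 1.
By total probability, P(X > -0.1) = 0.58·0.553747 + 0.42·1 = 0.741174.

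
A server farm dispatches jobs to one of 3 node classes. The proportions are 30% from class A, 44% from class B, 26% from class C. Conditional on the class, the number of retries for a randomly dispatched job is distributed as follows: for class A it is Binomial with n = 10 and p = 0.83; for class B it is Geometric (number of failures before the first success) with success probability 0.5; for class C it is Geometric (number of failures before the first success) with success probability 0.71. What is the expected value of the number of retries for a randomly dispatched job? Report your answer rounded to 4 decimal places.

3.0362

Component means — A: 8.3; B: 1; C: 0.408451.
E[X] = 0.3·8.3 + 0.44·1 + 0.26·0.408451 = 3.0362.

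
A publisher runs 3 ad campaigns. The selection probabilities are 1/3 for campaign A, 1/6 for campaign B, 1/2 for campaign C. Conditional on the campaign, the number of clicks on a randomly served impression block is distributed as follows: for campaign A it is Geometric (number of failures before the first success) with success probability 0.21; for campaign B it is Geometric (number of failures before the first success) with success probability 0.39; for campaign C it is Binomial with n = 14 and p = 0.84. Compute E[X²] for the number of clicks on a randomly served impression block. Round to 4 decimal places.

81.8543

For each component E[X²] = Var + (mean)², giving A: 32.0658; B: 6.45694; C: 140.179.
Overall E[X²] = 0.333333·32.0658 + 0.166667·6.45694 + 0.5·140.179 = 81.8543.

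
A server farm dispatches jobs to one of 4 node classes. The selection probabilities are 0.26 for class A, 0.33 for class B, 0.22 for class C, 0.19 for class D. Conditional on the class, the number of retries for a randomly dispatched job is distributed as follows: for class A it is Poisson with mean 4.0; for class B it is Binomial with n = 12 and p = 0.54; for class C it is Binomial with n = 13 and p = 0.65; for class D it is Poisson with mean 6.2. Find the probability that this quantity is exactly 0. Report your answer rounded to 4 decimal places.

0.0052

Conditional on each class, P(X = 0): A: 0.0183156; B: 8.97623e-05; C: 1.18273e-06; D: 0.00202943.
By total probability, P(X = 0) = 0.26·0.0183156 + 0.33·8.97623e-05 + 0.22·1.18273e-06 + 0.19·0.00202943 = 0.00517754.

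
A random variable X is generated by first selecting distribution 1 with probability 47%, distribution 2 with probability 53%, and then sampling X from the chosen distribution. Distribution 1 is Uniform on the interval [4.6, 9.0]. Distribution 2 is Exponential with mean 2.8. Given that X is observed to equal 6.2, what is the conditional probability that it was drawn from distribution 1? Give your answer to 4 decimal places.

0.8378

Likelihoods f(6.2 | ·): 1: 0.227273; 2: 0.0390113.
Posterior ∝ prior × likelihood. Numerator for 1: 0.47·0.227273 = 0.106818.
Normalizing constant: 0.47·0.227273 + 0.53·0.0390113 = 0.127494.
P(1 | observation) = 0.106818 / 0.127494 = 0.837828.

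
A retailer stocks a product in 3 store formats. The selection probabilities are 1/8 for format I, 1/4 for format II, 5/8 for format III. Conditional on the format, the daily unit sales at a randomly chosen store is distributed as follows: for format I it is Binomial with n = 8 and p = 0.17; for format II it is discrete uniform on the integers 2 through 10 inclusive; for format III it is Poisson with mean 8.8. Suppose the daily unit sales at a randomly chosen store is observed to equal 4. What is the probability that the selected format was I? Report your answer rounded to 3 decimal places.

0.063

Likelihoods P(X=4 | ·): I: 0.0277464; II: 0.111111; III: 0.0376641.
Posterior ∝ prior × likelihood. Numerator for I: 0.125·0.0277464 = 0.0034683.
Normalizing constant: 0.125·0.0277464 + 0.25·0.111111 + 0.625·0.0376641 = 0.0547862.
P(I | observation) = 0.0034683 / 0.0547862 = 0.0633061.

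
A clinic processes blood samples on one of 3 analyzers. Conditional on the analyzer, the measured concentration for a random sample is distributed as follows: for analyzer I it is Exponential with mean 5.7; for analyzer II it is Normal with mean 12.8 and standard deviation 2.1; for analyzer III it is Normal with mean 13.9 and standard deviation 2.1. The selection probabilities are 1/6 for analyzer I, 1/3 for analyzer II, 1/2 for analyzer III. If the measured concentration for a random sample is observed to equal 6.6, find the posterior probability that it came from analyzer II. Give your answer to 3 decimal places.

Likelihoods f(6.6 | ·): I: 0.0551135; II: 0.00243173; III: 0.000451549.
Posterior ∝ prior × likelihood. Numerator for II: 0.333333·0.00243173 = 0.000810577.
Normalizing constant: 0.166667·0.0551135 + 0.333333·0.00243173 + 0.5·0.000451549 = 0.0102219.
P(II | observation) = 0.000810577 / 0.0102219 = 0.0792978.

0.079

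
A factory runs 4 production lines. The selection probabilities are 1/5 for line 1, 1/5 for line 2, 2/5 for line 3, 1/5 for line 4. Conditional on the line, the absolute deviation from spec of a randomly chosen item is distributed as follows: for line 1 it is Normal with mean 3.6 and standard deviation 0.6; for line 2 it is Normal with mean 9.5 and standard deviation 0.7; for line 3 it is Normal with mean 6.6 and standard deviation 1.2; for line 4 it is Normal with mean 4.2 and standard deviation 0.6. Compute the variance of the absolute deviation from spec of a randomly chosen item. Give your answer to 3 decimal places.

5.202

Per component, 1: μ=3.6, E[X²]=13.32; 2: μ=9.5, E[X²]=90.74; 3: μ=6.6, E[X²]=45; 4: μ=4.2, E[X²]=18.
E[X] = 0.2·3.6 + 0.2·9.5 + 0.4·6.6 + 0.2·4.2 = 6.1.
E[X²] = 0.2·13.32 + 0.2·90.74 + 0.4·45 + 0.2·18 = 42.412.
Var(X) = E[X²] − (E[X])² = 42.412 − 37.21 = 5.202.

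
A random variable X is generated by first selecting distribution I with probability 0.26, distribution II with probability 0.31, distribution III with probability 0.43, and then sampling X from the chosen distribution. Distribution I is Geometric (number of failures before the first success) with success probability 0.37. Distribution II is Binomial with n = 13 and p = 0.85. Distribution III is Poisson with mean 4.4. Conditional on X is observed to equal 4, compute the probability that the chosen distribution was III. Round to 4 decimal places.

Likelihoods P(X=4 | ·): I: 0.058286; II: 1.43484e-05; III: 0.191736.
Posterior ∝ prior × likelihood. Numerator for III: 0.43·0.191736 = 0.0824465.
Normalizing constant: 0.26·0.058286 + 0.31·1.43484e-05 + 0.43·0.191736 = 0.0976053.
P(III | observation) = 0.0824465 / 0.0976053 = 0.844693.

0.8447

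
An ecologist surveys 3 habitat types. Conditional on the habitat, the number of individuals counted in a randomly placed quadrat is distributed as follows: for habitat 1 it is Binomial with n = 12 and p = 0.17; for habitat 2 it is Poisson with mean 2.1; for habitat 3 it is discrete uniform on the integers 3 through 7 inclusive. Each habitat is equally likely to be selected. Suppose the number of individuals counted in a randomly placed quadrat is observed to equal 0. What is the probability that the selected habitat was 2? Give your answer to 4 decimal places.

Likelihoods P(X=0 | ·): 1: 0.10689; 2: 0.122456; 3: 0.
Posterior ∝ prior × likelihood. Numerator for 2: 0.333333·0.122456 = 0.0408188.
Normalizing constant: 0.333333·0.10689 + 0.333333·0.122456 + 0.333333·0 = 0.0764488.
P(2 | observation) = 0.0408188 / 0.0764488 = 0.533936.

0.5339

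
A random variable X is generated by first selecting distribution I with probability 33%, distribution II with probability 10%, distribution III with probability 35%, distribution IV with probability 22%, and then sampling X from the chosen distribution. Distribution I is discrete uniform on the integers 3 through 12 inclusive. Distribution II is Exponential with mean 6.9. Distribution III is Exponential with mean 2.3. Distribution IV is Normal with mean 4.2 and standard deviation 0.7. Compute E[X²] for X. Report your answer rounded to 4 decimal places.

38.4986

For each component E[X²] = Var + (mean)², giving I: 64.5; II: 95.22; III: 10.58; IV: 18.13.
Overall E[X²] = 0.33·64.5 + 0.1·95.22 + 0.35·10.58 + 0.22·18.13 = 38.4986.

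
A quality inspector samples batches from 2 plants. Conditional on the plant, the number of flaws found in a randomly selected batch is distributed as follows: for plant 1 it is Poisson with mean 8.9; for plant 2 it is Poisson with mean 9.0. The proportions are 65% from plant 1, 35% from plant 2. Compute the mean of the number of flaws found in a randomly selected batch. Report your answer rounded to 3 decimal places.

Component means — 1: 8.9; 2: 9.
E[X] = 0.65·8.9 + 0.35·9 = 8.935.

8.935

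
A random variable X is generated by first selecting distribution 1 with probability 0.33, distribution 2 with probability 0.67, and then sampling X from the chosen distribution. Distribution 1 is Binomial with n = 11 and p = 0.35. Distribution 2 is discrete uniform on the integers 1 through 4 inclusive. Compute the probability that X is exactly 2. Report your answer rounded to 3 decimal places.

Conditional on each component, P(X = 2): 1: 0.139547; 2: 0.25.
By total probability, P(X = 2) = 0.33·0.139547 + 0.67·0.25 = 0.21355.

0.214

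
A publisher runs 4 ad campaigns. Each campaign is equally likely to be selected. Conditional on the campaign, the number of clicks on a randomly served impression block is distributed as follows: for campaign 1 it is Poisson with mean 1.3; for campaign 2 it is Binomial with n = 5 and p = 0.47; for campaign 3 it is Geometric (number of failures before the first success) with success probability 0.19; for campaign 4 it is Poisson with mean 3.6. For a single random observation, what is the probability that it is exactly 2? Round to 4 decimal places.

Conditional on each campaign, P(X = 2): 1: 0.230289; 2: 0.328869; 3: 0.124659; 4: 0.177058.
By total probability, P(X = 2) = 0.25·0.230289 + 0.25·0.328869 + 0.25·0.124659 + 0.25·0.177058 = 0.215219.

0.2152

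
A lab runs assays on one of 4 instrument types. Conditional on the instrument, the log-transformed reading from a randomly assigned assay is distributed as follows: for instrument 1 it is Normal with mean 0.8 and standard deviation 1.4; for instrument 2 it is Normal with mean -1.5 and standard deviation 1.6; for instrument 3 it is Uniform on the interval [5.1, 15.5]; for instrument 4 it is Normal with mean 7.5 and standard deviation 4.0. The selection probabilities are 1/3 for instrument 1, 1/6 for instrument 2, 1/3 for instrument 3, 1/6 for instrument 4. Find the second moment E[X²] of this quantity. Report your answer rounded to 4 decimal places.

For each component E[X²] = Var + (mean)², giving 1: 2.6; 2: 4.81; 3: 115.103; 4: 72.25.
Overall E[X²] = 0.333333·2.6 + 0.166667·4.81 + 0.333333·115.103 + 0.166667·72.25 = 52.0778.

52.0778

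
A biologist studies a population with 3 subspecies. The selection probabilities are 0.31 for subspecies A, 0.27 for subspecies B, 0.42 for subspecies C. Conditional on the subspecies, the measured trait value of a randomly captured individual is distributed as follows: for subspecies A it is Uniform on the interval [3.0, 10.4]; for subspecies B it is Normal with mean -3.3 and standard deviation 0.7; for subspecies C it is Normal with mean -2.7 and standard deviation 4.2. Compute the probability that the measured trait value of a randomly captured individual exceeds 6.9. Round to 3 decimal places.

Conditional on each subspecies, P(X > 6.9): A: 0.472973; B: 0; C: 0.0111355.
By total probability, P(X > 6.9) = 0.31·0.472973 + 0.27·0 + 0.42·0.0111355 = 0.151299.

0.151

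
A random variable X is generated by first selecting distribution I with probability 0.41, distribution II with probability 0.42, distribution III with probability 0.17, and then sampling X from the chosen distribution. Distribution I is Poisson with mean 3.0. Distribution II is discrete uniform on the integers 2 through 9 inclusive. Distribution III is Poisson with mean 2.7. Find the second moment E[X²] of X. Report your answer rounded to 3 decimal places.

For each component E[X²] = Var + (mean)², giving I: 12; II: 35.5; III: 9.99.
Overall E[X²] = 0.41·12 + 0.42·35.5 + 0.17·9.99 = 21.5283.

21.528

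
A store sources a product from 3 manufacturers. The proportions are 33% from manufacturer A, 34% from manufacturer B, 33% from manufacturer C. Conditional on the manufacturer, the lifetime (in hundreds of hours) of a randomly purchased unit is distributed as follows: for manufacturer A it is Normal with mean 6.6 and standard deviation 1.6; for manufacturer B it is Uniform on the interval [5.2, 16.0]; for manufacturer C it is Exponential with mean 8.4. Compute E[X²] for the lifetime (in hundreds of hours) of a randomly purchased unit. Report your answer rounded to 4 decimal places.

For each component E[X²] = Var + (mean)², giving A: 46.12; B: 122.08; C: 141.12.
Overall E[X²] = 0.33·46.12 + 0.34·122.08 + 0.33·141.12 = 103.296.

103.2964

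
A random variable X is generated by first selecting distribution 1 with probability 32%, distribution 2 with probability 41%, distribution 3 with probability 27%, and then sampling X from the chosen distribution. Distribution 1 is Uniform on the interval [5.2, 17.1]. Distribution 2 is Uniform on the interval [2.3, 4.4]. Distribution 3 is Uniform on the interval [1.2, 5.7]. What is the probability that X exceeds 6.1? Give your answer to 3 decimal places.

Conditional on each component, P(X > 6.1): 1: 0.92437; 2: 0; 3: 0.
By total probability, P(X > 6.1) = 0.32·0.92437 + 0.41·0 + 0.27·0 = 0.295798.

0.296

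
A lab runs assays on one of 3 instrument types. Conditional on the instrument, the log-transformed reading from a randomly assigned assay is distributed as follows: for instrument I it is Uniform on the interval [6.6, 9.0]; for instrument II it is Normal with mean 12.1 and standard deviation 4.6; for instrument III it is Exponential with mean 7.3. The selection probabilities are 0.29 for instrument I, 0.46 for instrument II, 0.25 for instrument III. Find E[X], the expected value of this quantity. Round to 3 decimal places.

Component means — I: 7.8; II: 12.1; III: 7.3.
E[X] = 0.29·7.8 + 0.46·12.1 + 0.25·7.3 = 9.653.

9.653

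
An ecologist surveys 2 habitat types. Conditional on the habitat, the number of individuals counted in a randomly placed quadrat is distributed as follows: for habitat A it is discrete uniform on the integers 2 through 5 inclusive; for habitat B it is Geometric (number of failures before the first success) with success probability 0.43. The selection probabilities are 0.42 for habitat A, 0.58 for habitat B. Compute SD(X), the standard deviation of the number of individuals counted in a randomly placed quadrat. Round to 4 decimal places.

1.8614

Per component, A: μ=3.5, E[X²]=13.5; B: μ=1.32558, E[X²]=4.83991.
E[X] = 0.42·3.5 + 0.58·1.32558 = 2.23884.
E[X²] = 0.42·13.5 + 0.58·4.83991 = 8.47715.
Var(X) = E[X²] − (E[X])² = 8.47715 − 5.01239 = 3.46476.
SD(X) = √3.46476 = 1.86139.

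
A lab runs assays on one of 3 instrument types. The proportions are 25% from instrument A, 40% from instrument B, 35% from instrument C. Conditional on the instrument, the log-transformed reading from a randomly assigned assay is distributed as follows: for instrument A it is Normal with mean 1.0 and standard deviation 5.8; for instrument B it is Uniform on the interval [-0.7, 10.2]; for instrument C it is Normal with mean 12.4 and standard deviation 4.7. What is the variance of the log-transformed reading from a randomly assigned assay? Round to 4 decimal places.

41.0727

Per component, A: μ=1, E[X²]=34.64; B: μ=4.75, E[X²]=32.4633; C: μ=12.4, E[X²]=175.85.
E[X] = 0.25·1 + 0.4·4.75 + 0.35·12.4 = 6.49.
E[X²] = 0.25·34.64 + 0.4·32.4633 + 0.35·175.85 = 83.1928.
Var(X) = E[X²] − (E[X])² = 83.1928 − 42.1201 = 41.0727.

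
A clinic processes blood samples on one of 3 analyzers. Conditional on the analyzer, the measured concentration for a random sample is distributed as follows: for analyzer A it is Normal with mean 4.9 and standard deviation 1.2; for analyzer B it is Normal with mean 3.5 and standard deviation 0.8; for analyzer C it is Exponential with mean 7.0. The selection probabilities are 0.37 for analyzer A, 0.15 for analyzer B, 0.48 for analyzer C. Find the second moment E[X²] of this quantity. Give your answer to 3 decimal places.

58.390

For each component E[X²] = Var + (mean)², giving A: 25.45; B: 12.89; C: 98.
Overall E[X²] = 0.37·25.45 + 0.15·12.89 + 0.48·98 = 58.39.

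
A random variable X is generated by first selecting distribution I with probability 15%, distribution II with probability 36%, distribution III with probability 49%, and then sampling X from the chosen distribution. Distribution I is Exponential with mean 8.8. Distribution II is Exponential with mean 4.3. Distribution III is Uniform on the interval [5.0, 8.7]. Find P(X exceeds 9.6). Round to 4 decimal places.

0.0890

Conditional on each component, P(X > 9.6): I: 0.335911; II: 0.107254; III: 0.
By total probability, P(X > 9.6) = 0.15·0.335911 + 0.36·0.107254 + 0.49·0 = 0.088998.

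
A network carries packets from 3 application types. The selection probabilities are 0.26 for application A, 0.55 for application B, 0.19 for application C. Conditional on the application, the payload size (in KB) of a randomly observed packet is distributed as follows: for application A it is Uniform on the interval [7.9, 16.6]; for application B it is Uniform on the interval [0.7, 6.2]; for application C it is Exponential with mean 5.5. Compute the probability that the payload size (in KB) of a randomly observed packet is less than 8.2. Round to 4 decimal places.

0.7062

Conditional on each application, P(X < 8.2): A: 0.0344828; B: 1; C: 0.774832.
By total probability, P(X < 8.2) = 0.26·0.0344828 + 0.55·1 + 0.19·0.774832 = 0.706184.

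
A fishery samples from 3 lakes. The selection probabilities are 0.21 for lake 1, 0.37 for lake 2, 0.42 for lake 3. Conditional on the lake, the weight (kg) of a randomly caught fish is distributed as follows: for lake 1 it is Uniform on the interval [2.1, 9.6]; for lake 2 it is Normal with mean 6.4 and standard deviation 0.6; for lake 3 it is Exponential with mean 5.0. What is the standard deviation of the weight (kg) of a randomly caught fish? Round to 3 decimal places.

Per component, 1: μ=5.85, E[X²]=38.91; 2: μ=6.4, E[X²]=41.32; 3: μ=5, E[X²]=50.
E[X] = 0.21·5.85 + 0.37·6.4 + 0.42·5 = 5.6965.
E[X²] = 0.21·38.91 + 0.37·41.32 + 0.42·50 = 44.4595.
Var(X) = E[X²] − (E[X])² = 44.4595 − 32.4501 = 12.0094.
SD(X) = √12.0094 = 3.46546.

3.465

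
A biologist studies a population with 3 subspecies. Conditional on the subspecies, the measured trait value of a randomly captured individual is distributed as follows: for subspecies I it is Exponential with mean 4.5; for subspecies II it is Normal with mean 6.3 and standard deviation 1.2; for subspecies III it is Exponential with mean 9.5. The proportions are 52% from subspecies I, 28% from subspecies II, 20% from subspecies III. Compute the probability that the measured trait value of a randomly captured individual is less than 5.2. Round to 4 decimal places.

0.4909

Conditional on each subspecies, P(X < 5.2): I: 0.685117; II: 0.179659; III: 0.42153.
By total probability, P(X < 5.2) = 0.52·0.685117 + 0.28·0.179659 + 0.2·0.42153 = 0.490871.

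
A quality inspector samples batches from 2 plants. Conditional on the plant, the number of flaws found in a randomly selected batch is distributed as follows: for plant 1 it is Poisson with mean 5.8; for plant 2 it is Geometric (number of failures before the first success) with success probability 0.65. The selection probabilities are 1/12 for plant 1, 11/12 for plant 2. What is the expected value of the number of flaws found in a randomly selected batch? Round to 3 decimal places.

Component means — 1: 5.8; 2: 0.538462.
E[X] = 0.0833333·5.8 + 0.916667·0.538462 = 0.976923.

0.977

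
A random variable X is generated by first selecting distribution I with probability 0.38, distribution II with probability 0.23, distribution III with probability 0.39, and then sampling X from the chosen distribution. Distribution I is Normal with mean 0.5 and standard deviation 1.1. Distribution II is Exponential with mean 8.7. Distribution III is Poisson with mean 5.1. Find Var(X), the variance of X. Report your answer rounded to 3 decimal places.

Per component, I: μ=0.5, E[X²]=1.46; II: μ=8.7, E[X²]=151.38; III: μ=5.1, E[X²]=31.11.
E[X] = 0.38·0.5 + 0.23·8.7 + 0.39·5.1 = 4.18.
E[X²] = 0.38·1.46 + 0.23·151.38 + 0.39·31.11 = 47.5051.
Var(X) = E[X²] − (E[X])² = 47.5051 − 17.4724 = 30.0327.

30.033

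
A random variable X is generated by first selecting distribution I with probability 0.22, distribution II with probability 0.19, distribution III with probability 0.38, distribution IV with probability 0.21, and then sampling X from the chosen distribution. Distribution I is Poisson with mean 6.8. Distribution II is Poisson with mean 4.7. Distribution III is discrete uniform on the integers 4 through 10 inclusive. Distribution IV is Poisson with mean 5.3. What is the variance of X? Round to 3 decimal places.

5.941

Per component, I: μ=6.8, E[X²]=53.04; II: μ=4.7, E[X²]=26.79; III: μ=7, E[X²]=53; IV: μ=5.3, E[X²]=33.39.
E[X] = 0.22·6.8 + 0.19·4.7 + 0.38·7 + 0.21·5.3 = 6.162.
E[X²] = 0.22·53.04 + 0.19·26.79 + 0.38·53 + 0.21·33.39 = 43.9108.
Var(X) = E[X²] − (E[X])² = 43.9108 − 37.9702 = 5.94056.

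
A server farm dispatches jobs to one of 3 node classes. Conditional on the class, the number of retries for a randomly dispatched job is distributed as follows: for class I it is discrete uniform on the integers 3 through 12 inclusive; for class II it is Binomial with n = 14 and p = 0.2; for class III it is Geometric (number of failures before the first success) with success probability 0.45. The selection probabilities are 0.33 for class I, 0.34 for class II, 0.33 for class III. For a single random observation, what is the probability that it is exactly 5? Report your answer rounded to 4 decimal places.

0.0697

Conditional on each class, P(X = 5): I: 0.1; II: 0.0859852; III: 0.0226478.
By total probability, P(X = 5) = 0.33·0.1 + 0.34·0.0859852 + 0.33·0.0226478 = 0.0697088.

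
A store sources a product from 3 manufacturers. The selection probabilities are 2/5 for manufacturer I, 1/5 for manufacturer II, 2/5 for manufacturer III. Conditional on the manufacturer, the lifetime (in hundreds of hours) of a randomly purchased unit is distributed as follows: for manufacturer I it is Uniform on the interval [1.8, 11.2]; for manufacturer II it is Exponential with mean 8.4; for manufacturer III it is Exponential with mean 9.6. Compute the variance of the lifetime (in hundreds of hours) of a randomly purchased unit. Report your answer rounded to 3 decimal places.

Per component, I: μ=6.5, E[X²]=49.6133; II: μ=8.4, E[X²]=141.12; III: μ=9.6, E[X²]=184.32.
E[X] = 0.4·6.5 + 0.2·8.4 + 0.4·9.6 = 8.12.
E[X²] = 0.4·49.6133 + 0.2·141.12 + 0.4·184.32 = 121.797.
Var(X) = E[X²] − (E[X])² = 121.797 − 65.9344 = 55.8629.

55.863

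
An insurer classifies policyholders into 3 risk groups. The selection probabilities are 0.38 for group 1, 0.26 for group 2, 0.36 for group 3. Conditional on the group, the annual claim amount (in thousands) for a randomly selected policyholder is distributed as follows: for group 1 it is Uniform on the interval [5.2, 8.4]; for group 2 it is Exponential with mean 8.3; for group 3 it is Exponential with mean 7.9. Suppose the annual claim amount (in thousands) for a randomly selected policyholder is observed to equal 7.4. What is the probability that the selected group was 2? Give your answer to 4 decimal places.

0.0859

Likelihoods f(7.4 | ·): 1: 0.3125; 2: 0.0493992; 3: 0.0496096.
Posterior ∝ prior × likelihood. Numerator for 2: 0.26·0.0493992 = 0.0128438.
Normalizing constant: 0.38·0.3125 + 0.26·0.0493992 + 0.36·0.0496096 = 0.149453.
P(2 | observation) = 0.0128438 / 0.149453 = 0.0859385.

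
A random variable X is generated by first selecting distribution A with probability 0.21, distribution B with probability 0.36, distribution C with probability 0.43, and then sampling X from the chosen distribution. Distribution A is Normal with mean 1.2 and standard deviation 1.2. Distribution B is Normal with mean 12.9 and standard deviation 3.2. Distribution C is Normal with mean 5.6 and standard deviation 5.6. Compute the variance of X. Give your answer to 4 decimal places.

Per component, A: μ=1.2, E[X²]=2.88; B: μ=12.9, E[X²]=176.65; C: μ=5.6, E[X²]=62.72.
E[X] = 0.21·1.2 + 0.36·12.9 + 0.43·5.6 = 7.304.
E[X²] = 0.21·2.88 + 0.36·176.65 + 0.43·62.72 = 91.1684.
Var(X) = E[X²] − (E[X])² = 91.1684 − 53.3484 = 37.82.

37.8200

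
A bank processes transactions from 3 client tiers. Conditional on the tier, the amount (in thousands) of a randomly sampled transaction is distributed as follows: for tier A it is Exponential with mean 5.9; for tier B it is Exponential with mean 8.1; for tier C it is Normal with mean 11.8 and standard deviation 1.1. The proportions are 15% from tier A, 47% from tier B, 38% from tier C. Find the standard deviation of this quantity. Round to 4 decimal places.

Per component, A: μ=5.9, E[X²]=69.62; B: μ=8.1, E[X²]=131.22; C: μ=11.8, E[X²]=140.45.
E[X] = 0.15·5.9 + 0.47·8.1 + 0.38·11.8 = 9.176.
E[X²] = 0.15·69.62 + 0.47·131.22 + 0.38·140.45 = 125.487.
Var(X) = E[X²] − (E[X])² = 125.487 − 84.199 = 41.2884.
SD(X) = √41.2884 = 6.42561.

6.4256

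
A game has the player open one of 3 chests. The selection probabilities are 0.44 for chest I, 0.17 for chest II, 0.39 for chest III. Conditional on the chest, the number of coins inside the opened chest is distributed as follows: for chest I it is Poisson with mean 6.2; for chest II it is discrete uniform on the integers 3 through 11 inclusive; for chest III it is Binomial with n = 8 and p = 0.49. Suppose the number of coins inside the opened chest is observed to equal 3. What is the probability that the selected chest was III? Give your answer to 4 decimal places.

Likelihoods P(X=3 | ·): I: 0.0806117; II: 0.111111; III: 0.227315.
Posterior ∝ prior × likelihood. Numerator for III: 0.39·0.227315 = 0.0886527.
Normalizing constant: 0.44·0.0806117 + 0.17·0.111111 + 0.39·0.227315 = 0.143011.
P(III | observation) = 0.0886527 / 0.143011 = 0.619902.

0.6199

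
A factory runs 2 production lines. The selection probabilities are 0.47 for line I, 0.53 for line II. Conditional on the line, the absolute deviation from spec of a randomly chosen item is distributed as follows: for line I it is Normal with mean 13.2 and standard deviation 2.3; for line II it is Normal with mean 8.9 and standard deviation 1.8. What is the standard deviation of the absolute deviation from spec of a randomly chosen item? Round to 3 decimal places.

2.968

Per component, I: μ=13.2, E[X²]=179.53; II: μ=8.9, E[X²]=82.45.
E[X] = 0.47·13.2 + 0.53·8.9 = 10.921.
E[X²] = 0.47·179.53 + 0.53·82.45 = 128.078.
Var(X) = E[X²] − (E[X])² = 128.078 − 119.268 = 8.80936.
SD(X) = √8.80936 = 2.96806.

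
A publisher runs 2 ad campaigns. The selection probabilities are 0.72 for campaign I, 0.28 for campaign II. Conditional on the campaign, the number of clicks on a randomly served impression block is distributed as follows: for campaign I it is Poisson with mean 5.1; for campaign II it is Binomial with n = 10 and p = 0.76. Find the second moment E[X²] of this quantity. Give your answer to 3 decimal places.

For each component E[X²] = Var + (mean)², giving I: 31.11; II: 59.584.
Overall E[X²] = 0.72·31.11 + 0.28·59.584 = 39.0827.

39.083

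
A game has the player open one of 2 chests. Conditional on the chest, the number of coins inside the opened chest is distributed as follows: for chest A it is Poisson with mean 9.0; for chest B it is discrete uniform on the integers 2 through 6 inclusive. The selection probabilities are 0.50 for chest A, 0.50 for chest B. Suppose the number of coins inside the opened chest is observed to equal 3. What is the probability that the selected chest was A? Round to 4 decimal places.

0.0697

Likelihoods P(X=3 | ·): A: 0.0149943; B: 0.2.
Posterior ∝ prior × likelihood. Numerator for A: 0.5·0.0149943 = 0.00749715.
Normalizing constant: 0.5·0.0149943 + 0.5·0.2 = 0.107497.
P(A | observation) = 0.00749715 / 0.107497 = 0.0697427.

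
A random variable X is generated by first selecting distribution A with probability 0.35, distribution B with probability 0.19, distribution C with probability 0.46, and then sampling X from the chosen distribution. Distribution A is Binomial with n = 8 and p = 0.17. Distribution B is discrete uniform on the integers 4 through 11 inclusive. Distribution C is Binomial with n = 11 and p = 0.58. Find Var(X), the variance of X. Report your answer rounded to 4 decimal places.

9.2991

Per component, A: μ=1.36, E[X²]=2.9784; B: μ=7.5, E[X²]=61.5; C: μ=6.38, E[X²]=43.384.
E[X] = 0.35·1.36 + 0.19·7.5 + 0.46·6.38 = 4.8358.
E[X²] = 0.35·2.9784 + 0.19·61.5 + 0.46·43.384 = 32.6841.
Var(X) = E[X²] − (E[X])² = 32.6841 − 23.385 = 9.29912.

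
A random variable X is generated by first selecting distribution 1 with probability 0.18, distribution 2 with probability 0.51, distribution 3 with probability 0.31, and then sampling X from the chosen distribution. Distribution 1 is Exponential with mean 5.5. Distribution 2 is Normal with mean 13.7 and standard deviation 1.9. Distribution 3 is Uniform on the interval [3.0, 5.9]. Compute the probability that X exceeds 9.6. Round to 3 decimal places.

Conditional on each component, P(X > 9.6): 1: 0.174566; 2: 0.984532; 3: 0.
By total probability, P(X > 9.6) = 0.18·0.174566 + 0.51·0.984532 + 0.31·0 = 0.533533.

0.534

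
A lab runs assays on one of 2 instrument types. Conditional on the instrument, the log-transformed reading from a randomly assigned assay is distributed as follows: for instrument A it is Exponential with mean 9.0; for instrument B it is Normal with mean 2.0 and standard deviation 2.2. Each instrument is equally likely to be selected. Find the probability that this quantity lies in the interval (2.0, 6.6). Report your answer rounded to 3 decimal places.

0.401

Conditional on each instrument, P(2.0 < X < 6.6): A: 0.320432; B: 0.481732.
By total probability, P(2.0 < X < 6.6) = 0.5·0.320432 + 0.5·0.481732 = 0.401082.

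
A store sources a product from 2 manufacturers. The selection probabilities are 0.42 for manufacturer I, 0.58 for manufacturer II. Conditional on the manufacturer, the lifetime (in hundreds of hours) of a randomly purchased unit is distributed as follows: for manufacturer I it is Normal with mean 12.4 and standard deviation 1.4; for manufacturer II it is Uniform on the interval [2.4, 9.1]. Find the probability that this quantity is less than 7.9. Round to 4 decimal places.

Conditional on each manufacturer, P(X < 7.9): I: 0.000653847; II: 0.820896.
By total probability, P(X < 7.9) = 0.42·0.000653847 + 0.58·0.820896 = 0.476394.

0.4764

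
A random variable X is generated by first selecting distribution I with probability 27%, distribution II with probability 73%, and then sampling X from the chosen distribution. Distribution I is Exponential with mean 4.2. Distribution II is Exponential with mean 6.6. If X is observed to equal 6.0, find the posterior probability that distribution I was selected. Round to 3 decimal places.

Likelihoods f(6.0 | ·): I: 0.0570598; II: 0.061044.
Posterior ∝ prior × likelihood. Numerator for I: 0.27·0.0570598 = 0.0154061.
Normalizing constant: 0.27·0.0570598 + 0.73·0.061044 = 0.0599682.
P(I | observation) = 0.0154061 / 0.0599682 = 0.256905.

0.257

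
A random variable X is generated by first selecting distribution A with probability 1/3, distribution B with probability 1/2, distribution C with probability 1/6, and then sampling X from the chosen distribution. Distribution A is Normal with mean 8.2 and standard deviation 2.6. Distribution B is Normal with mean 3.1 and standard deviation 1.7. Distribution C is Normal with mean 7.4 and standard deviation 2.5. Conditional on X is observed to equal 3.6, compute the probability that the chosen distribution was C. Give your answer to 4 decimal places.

0.0637

Likelihoods f(3.6 | ·): A: 0.0320795; B: 0.224738; C: 0.0502659.
Posterior ∝ prior × likelihood. Numerator for C: 0.166667·0.0502659 = 0.00837764.
Normalizing constant: 0.333333·0.0320795 + 0.5·0.224738 + 0.166667·0.0502659 = 0.13144.
P(C | observation) = 0.00837764 / 0.13144 = 0.0637375.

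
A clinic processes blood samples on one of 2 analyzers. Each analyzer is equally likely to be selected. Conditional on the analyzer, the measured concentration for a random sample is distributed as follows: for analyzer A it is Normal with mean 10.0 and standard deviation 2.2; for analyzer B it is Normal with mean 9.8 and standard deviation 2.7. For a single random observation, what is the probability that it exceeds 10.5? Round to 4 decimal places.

0.4039

Conditional on each analyzer, P(X > 10.5): A: 0.410106; B: 0.397718.
By total probability, P(X > 10.5) = 0.5·0.410106 + 0.5·0.397718 = 0.403912.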